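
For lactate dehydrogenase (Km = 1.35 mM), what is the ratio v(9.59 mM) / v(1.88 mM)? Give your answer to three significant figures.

1.51

Since Vmax cancels, v₂/v₁ = [S]₂(Km+[S]₁) / [S]₁(Km+[S]₂).
= 9.59×(1.35+1.88) / (1.88×(1.35+9.59)) = 30.98/20.57 = 1.51.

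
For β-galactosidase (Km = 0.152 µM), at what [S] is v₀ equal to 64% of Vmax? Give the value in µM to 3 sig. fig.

0.270 µM

v/Vmax = [S]/(Km+[S]) = 0.64, so [S] = Km·0.64/(1 − 0.64) = 0.152 × 1.778.
[S] = 0.270 µM.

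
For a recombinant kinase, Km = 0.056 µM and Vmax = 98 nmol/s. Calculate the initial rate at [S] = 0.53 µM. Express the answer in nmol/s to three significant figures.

v = Vmax·[S]/(Km + [S]) = 98 × 0.53 / (0.056 + 0.53)
  = 51.94 / 0.5860 = 88.6 nmol/s.

88.6 nmol/s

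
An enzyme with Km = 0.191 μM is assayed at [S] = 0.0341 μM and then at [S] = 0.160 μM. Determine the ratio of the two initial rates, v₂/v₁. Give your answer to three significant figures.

The fractional saturations are [S]/(Km+[S]) = 0.0341/0.2251 = 0.1515 and 0.160/0.3510 = 0.4558.
v₂/v₁ is just their ratio: 0.4558/0.1515 = 3.01.

3.01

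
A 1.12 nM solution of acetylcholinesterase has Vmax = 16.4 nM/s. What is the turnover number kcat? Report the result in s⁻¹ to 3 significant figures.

14.6 s⁻¹

kcat = Vmax/[E]total = 16.4 nM/s / 1.12 nM = 14.6 s⁻¹.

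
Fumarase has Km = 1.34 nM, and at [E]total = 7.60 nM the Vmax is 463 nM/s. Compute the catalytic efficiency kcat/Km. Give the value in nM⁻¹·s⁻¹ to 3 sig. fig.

kcat = Vmax/[E]total = 463/7.60 = 60.9 s⁻¹.
kcat/Km = 60.9/1.34 = 45.5 nM⁻¹·s⁻¹.

45.5 nM⁻¹·s⁻¹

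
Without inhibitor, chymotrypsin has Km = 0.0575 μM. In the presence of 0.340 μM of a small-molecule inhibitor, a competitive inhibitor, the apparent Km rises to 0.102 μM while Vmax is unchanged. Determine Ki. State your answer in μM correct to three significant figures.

0.439 μM

Competitive: Km,app = α·Km with α = 1 + [I]/Ki.
α = Km,app/Km = 0.102/0.0575 = 1.774.
Ki = [I]/(α − 1) = 0.340/0.7739 = 0.439 μM.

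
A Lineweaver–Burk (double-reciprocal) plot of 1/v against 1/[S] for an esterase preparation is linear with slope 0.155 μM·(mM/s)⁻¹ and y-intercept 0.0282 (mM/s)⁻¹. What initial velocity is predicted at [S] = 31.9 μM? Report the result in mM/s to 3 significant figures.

The y-intercept is 1/Vmax, so Vmax = 1/0.0282 = 35.5 mM/s.
The slope is Km/Vmax, so Km = 0.155 × 35.5 = 5.50 μM.
Then v = 35.5 × 31.9/(5.50 + 31.9) = 30.2 mM/s.

30.2 mM/s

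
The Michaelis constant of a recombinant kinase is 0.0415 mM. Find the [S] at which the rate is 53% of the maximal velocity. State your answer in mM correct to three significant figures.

0.0468 mM

v/Vmax = [S]/(Km+[S]) = 0.53, so [S] = Km·0.53/(1 − 0.53) = 0.0415 × 1.128.
[S] = 0.0468 mM.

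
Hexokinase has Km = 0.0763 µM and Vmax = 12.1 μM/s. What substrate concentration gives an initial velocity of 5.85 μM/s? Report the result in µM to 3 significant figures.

0.0714 µM

Rearranging v = Vmax[S]/(Km+[S]) gives [S] = Km·v/(Vmax − v).
[S] = 0.0763 × 5.85 / (12.1 − 5.85) = 0.4464/6.250 = 0.0714 µM.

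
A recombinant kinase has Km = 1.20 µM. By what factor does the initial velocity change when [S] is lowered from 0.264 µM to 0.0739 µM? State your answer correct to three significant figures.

The fractional saturations are [S]/(Km+[S]) = 0.264/1.464 = 0.1803 and 0.0739/1.274 = 0.05801.
v₂/v₁ is just their ratio: 0.05801/0.1803 = 0.322.

0.322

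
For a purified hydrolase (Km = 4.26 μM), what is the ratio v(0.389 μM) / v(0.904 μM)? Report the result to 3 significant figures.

0.478

The fractional saturations are [S]/(Km+[S]) = 0.904/5.164 = 0.1751 and 0.389/4.649 = 0.08367.
v₂/v₁ is just their ratio: 0.08367/0.1751 = 0.478.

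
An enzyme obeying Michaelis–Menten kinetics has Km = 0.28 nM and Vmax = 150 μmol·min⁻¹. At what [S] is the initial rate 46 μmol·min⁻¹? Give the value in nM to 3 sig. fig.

Rearranging v = Vmax[S]/(Km+[S]) gives [S] = Km·v/(Vmax − v).
[S] = 0.28 × 46 / (150 − 46) = 12.88/104.0 = 0.124 nM.

0.124 nM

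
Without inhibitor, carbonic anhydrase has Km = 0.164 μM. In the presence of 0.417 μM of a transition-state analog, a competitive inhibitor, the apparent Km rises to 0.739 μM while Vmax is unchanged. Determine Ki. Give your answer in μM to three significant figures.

Competitive: Km,app = α·Km with α = 1 + [I]/Ki.
α = Km,app/Km = 0.739/0.164 = 4.506.
Ki = [I]/(α − 1) = 0.417/3.506 = 0.119 μM.

0.119 μM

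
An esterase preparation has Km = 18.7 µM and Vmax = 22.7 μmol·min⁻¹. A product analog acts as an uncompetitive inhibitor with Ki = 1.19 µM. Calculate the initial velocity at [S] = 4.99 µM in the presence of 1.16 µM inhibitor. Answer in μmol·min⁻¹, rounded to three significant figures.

3.97 μmol·min⁻¹

With α = 1 + [I]/Ki = 1 + 1.16/1.19 = 1.975, the uncompetitive rate law is v = (Vmax/α)·[S] / (Km/α + [S]).
v = (22.7/1.975)×4.99 / (18.7/1.975 + 4.99) = 57.36/14.46 = 3.97 μmol·min⁻¹.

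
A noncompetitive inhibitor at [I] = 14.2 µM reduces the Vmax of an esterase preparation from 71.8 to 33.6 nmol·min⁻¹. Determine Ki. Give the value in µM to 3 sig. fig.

Noncompetitive: Vmax,app = Vmax/α with α = 1 + [I]/Ki.
α = Vmax/Vmax,app = 71.8/33.6 = 2.137.
Since α = 1 + [I]/Ki, [I]/Ki = 2.137 − 1 = 1.137 and Ki = 14.2/1.137 = 12.5 µM.

12.5 µM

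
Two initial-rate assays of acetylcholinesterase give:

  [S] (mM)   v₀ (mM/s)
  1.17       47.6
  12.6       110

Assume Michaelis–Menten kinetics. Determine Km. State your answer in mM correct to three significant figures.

In reciprocal form, 1/v = (Km/Vmax)·(1/[S]) + 1/Vmax. The two points give (1/[S], 1/v) = (0.8547, 0.02101) and (0.07937, 0.009091).
Slope = (0.02101 − 0.009091)/(0.8547 − 0.07937) = 0.01537; intercept = 0.02101 − 0.01537×0.8547 = 0.007871.
Vmax = 1/intercept = 127 mM/s; Km = slope × Vmax = 0.01537 × 127 = 1.95 mM.

1.95 mM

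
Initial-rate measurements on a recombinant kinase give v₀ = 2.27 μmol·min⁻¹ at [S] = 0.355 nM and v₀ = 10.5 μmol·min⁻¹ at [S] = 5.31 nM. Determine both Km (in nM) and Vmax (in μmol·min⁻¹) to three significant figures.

In reciprocal form, 1/v = (Km/Vmax)·(1/[S]) + 1/Vmax. The two points give (1/[S], 1/v) = (2.817, 0.4405) and (0.1883, 0.09524).
Slope = (0.4405 − 0.09524)/(2.817 − 0.1883) = 0.1314; intercept = 0.4405 − 0.1314×2.817 = 0.07050.
Vmax = 1/intercept = 14.2 μmol·min⁻¹; Km = slope × Vmax = 0.1314 × 14.2 = 1.86 nM.

Km = 1.86 nM; Vmax = 14.2 μmol·min⁻¹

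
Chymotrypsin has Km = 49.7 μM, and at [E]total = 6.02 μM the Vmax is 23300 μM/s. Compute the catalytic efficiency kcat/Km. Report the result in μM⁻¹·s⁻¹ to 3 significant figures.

kcat = Vmax/[E]total = 23300/6.02 = 3870 s⁻¹.
kcat/Km = 3870/49.7 = 77.9 μM⁻¹·s⁻¹.

77.9 μM⁻¹·s⁻¹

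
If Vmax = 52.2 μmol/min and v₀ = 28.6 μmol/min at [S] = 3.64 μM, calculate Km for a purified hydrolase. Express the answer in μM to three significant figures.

v/Vmax = 28.6/52.2 = 0.5479 = [S]/(Km+[S]).
So Km + [S] = [S]/0.5479 = 6.644 μM, giving Km = 6.644 − 3.64 = 3.00 μM.

3.00 μM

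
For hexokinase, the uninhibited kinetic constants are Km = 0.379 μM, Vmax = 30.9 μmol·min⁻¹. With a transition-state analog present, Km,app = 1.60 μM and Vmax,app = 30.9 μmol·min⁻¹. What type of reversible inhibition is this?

competitive

Km increases (0.379 → 1.60 μM) while Vmax is unchanged — the hallmark of competitive inhibition.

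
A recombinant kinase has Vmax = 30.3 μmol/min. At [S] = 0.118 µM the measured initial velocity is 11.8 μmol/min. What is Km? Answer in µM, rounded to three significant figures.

v/Vmax = 11.8/30.3 = 0.3894 = [S]/(Km+[S]).
So Km + [S] = [S]/0.3894 = 0.3030 µM, giving Km = 0.3030 − 0.118 = 0.185 µM.

0.185 µM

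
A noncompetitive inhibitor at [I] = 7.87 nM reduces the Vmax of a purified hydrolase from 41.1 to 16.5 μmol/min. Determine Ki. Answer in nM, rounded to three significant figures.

Noncompetitive: Vmax,app = Vmax/α with α = 1 + [I]/Ki.
α = Vmax/Vmax,app = 41.1/16.5 = 2.491.
Since α = 1 + [I]/Ki, [I]/Ki = 2.491 − 1 = 1.491 and Ki = 7.87/1.491 = 5.28 nM.

5.28 nM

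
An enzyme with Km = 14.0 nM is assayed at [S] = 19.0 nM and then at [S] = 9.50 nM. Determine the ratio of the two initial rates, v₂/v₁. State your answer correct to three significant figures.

The fractional saturations are [S]/(Km+[S]) = 19.0/33.00 = 0.5758 and 9.50/23.50 = 0.4043.
v₂/v₁ is just their ratio: 0.4043/0.5758 = 0.702.

0.702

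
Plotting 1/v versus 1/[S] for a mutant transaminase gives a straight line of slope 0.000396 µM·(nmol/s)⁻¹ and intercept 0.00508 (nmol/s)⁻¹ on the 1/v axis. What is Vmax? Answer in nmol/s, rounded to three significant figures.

The y-intercept of a Lineweaver–Burk plot equals 1/Vmax, so Vmax = 1/0.00508 = 197 nmol/s.

197 nmol/s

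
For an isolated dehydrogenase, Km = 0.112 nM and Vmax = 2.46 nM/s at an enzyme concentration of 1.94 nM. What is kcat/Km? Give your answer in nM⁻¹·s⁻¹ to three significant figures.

11.3 nM⁻¹·s⁻¹

kcat = Vmax/[E]total = 2.46/1.94 = 1.27 s⁻¹.
kcat/Km = 1.27/0.112 = 11.3 nM⁻¹·s⁻¹.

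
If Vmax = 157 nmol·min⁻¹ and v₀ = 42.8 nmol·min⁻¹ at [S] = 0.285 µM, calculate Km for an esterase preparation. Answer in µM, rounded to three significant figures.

0.760 µM

From v = Vmax[S]/(Km+[S]), Km = [S](Vmax − v)/v.
Km = 0.285 × (157 − 42.8) / 42.8 = 32.55/42.8 = 0.760 µM.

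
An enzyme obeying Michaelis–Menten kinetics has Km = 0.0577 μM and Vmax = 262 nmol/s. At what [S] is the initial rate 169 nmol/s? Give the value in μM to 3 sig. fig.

Rearranging v = Vmax[S]/(Km+[S]) gives [S] = Km·v/(Vmax − v).
[S] = 0.0577 × 169 / (262 − 169) = 9.751/93.00 = 0.105 μM.

0.105 μM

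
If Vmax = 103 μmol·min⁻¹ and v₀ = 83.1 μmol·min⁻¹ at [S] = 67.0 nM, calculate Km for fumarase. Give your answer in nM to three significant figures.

16.0 nM

From v = Vmax[S]/(Km+[S]), Km = [S](Vmax − v)/v.
Km = 67.0 × (103 − 83.1) / 83.1 = 1333/83.1 = 16.0 nM.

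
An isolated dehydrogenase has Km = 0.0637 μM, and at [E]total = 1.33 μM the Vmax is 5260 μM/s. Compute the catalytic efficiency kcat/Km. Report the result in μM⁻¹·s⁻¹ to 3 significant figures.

62100 μM⁻¹·s⁻¹

kcat = Vmax/[E]total = 5260/1.33 = 3950 s⁻¹.
kcat/Km = 3950/0.0637 = 62100 μM⁻¹·s⁻¹.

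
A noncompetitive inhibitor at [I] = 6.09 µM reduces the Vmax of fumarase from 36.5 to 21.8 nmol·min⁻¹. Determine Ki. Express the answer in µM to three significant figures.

9.03 µM

Noncompetitive: Vmax,app = Vmax/α with α = 1 + [I]/Ki.
α = Vmax/Vmax,app = 36.5/21.8 = 1.674.
Ki = [I]/(α − 1) = 6.09/0.6743 = 9.03 µM.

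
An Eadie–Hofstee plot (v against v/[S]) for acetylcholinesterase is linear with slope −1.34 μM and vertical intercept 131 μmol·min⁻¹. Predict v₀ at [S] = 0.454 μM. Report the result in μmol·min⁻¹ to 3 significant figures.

33.2 μmol·min⁻¹

In the Eadie–Hofstee form v = Vmax − Km·(v/[S]), the slope is −Km and the intercept is Vmax, so Km = 1.34 μM and Vmax = 131 μmol·min⁻¹.
v = 131 × 0.454/(1.34 + 0.454) = 33.2 μmol·min⁻¹.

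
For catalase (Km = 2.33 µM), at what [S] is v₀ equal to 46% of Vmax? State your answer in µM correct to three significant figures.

v/Vmax = [S]/(Km+[S]) = 0.46, so [S] = Km·0.46/(1 − 0.46) = 2.33 × 0.8519.
[S] = 1.98 µM.

1.98 µM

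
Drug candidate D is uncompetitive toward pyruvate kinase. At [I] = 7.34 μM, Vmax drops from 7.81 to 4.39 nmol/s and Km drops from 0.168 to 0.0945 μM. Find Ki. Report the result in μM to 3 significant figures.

9.42 μM

Uncompetitive: Vmax,app = Vmax/α (and Km,app = Km/α) with α = 1 + [I]/Ki.
α = Vmax/Vmax,app = 7.81/4.39 = 1.779.
Since α = 1 + [I]/Ki, [I]/Ki = 1.779 − 1 = 0.7790 and Ki = 7.34/0.7790 = 9.42 μM.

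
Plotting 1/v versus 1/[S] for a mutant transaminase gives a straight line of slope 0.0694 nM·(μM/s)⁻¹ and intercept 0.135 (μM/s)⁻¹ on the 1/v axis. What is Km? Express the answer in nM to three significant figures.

0.514 nM

y-intercept = 1/Vmax ⇒ Vmax = 7.41 μM/s; slope = Km/Vmax ⇒ Km = slope × Vmax.
Km = 0.0694 × 7.41 = 0.514 nM.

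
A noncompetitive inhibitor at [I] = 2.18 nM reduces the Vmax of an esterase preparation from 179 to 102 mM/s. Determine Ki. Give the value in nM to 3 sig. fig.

2.89 nM

Noncompetitive: Vmax,app = Vmax/α with α = 1 + [I]/Ki.
α = Vmax/Vmax,app = 179/102 = 1.755.
Since α = 1 + [I]/Ki, [I]/Ki = 1.755 − 1 = 0.7549 and Ki = 2.18/0.7549 = 2.89 nM.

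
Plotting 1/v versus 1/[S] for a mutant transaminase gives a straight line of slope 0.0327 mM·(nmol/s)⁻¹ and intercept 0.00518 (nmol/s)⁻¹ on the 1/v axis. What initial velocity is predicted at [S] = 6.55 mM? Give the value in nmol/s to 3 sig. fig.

The y-intercept is 1/Vmax, so Vmax = 1/0.00518 = 193 nmol/s.
The slope is Km/Vmax, so Km = 0.0327 × 193 = 6.31 mM.
Then v = 193 × 6.55/(6.31 + 6.55) = 98.3 nmol/s.

98.3 nmol/s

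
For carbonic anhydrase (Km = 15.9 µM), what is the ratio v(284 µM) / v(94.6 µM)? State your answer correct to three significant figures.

1.11

Since Vmax cancels, v₂/v₁ = [S]₂(Km+[S]₁) / [S]₁(Km+[S]₂).
= 284×(15.9+94.6) / (94.6×(15.9+284)) = 31380/28370 = 1.11.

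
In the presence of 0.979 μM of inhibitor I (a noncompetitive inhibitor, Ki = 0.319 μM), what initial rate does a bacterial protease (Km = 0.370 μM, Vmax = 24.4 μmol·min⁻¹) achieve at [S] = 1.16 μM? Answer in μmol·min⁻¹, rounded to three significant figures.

α = 1 + [I]/Ki = 1 + 0.979/0.319 = 4.069.
For a noncompetitive inhibitor, Vmax is reduced to Vmax/α while Km is unchanged: Km,app = 0.370 μM, Vmax,app = 6.00 μmol·min⁻¹.
v = Vmax,app·[S]/(Km,app + [S]) = 6.00 × 1.16/(0.370 + 1.16) = 4.55 μmol·min⁻¹.

4.55 μmol·min⁻¹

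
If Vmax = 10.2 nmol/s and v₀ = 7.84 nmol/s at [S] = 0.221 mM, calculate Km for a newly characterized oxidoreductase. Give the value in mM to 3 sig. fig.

From v = Vmax[S]/(Km+[S]), Km = [S](Vmax − v)/v.
Km = 0.221 × (10.2 − 7.84) / 7.84 = 0.5216/7.84 = 0.0665 mM.

0.0665 mM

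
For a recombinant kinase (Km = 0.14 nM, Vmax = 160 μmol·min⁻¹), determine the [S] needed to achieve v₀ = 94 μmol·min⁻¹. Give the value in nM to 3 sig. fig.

0.199 nM

Rearranging v = Vmax[S]/(Km+[S]) gives [S] = Km·v/(Vmax − v).
[S] = 0.14 × 94 / (160 − 94) = 13.16/66.00 = 0.199 nM.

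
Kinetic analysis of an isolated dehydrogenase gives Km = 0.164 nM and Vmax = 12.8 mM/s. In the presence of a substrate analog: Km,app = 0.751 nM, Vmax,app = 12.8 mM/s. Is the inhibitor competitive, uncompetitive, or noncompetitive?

competitive

Km increases (0.164 → 0.751 nM) while Vmax is unchanged — the hallmark of competitive inhibition.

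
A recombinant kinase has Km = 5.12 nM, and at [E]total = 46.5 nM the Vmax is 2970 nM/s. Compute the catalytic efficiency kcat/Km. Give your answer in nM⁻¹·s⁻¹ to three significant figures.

kcat = Vmax/[E]total = 2970/46.5 = 63.9 s⁻¹.
kcat/Km = 63.9/5.12 = 12.5 nM⁻¹·s⁻¹.

12.5 nM⁻¹·s⁻¹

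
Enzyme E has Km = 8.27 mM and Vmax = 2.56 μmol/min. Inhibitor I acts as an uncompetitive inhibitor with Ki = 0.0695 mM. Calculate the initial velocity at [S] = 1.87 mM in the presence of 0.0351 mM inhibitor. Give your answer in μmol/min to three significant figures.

0.432 μmol/min

α = 1 + [I]/Ki = 1 + 0.0351/0.0695 = 1.505.
For an uncompetitive inhibitor, both parameters are divided by α, giving Vmax/α and Km/α: Km,app = 5.49 mM, Vmax,app = 1.70 μmol/min.
v = Vmax,app·[S]/(Km,app + [S]) = 1.70 × 1.87/(5.49 + 1.87) = 0.432 μmol/min.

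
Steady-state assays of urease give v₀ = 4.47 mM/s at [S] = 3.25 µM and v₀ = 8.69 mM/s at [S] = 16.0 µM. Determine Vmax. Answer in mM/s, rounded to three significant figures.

11.4 mM/s

In reciprocal form, 1/v = (Km/Vmax)·(1/[S]) + 1/Vmax. The two points give (1/[S], 1/v) = (0.3077, 0.2237) and (0.06250, 0.1151).
Slope = (0.2237 − 0.1151)/(0.3077 − 0.06250) = 0.4431; intercept = 0.2237 − 0.4431×0.3077 = 0.08738.
Vmax = 1/intercept = 11.4 mM/s; Km = slope × Vmax = 0.4431 × 11.4 = 5.07 µM.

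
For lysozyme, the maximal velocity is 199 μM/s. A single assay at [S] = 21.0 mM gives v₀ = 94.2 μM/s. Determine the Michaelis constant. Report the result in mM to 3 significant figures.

23.4 mM

From v = Vmax[S]/(Km+[S]), Km = [S](Vmax − v)/v.
Km = 21.0 × (199 − 94.2) / 94.2 = 2201/94.2 = 23.4 mM.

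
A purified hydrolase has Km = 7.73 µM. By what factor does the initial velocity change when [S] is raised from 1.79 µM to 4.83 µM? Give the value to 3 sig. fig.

Since Vmax cancels, v₂/v₁ = [S]₂(Km+[S]₁) / [S]₁(Km+[S]₂).
= 4.83×(7.73+1.79) / (1.79×(7.73+4.83)) = 45.98/22.48 = 2.05.

2.05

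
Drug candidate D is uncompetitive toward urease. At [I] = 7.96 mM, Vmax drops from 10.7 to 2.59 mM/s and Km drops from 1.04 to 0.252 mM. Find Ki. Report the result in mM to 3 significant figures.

2.54 mM

Uncompetitive: Vmax,app = Vmax/α (and Km,app = Km/α) with α = 1 + [I]/Ki.
α = Vmax/Vmax,app = 10.7/2.59 = 4.131.
Ki = [I]/(α − 1) = 7.96/3.131 = 2.54 mM.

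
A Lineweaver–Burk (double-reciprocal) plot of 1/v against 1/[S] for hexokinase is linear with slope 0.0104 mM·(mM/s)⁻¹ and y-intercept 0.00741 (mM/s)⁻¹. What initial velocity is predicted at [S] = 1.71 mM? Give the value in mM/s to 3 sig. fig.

74.1 mM/s

The y-intercept is 1/Vmax, so Vmax = 1/0.00741 = 135 mM/s.
The slope is Km/Vmax, so Km = 0.0104 × 135 = 1.40 mM.
Then v = 135 × 1.71/(1.40 + 1.71) = 74.1 mM/s.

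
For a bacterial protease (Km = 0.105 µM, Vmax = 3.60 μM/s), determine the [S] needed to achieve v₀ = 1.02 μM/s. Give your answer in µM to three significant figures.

Rearranging v = Vmax[S]/(Km+[S]) gives [S] = Km·v/(Vmax − v).
[S] = 0.105 × 1.02 / (3.60 − 1.02) = 0.1071/2.580 = 0.0415 µM.

0.0415 µM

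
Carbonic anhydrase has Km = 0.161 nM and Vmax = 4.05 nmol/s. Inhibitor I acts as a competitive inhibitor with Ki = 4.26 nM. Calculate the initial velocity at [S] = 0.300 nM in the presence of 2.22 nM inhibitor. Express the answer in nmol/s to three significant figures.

α = 1 + [I]/Ki = 1 + 2.22/4.26 = 1.521.
For a competitive inhibitor, Vmax is unchanged and the apparent Km becomes α·Km: Km,app = 0.245 nM, Vmax,app = 4.05 nmol/s.
v = Vmax,app·[S]/(Km,app + [S]) = 4.05 × 0.300/(0.245 + 0.300) = 2.23 nmol/s.

2.23 nmol/s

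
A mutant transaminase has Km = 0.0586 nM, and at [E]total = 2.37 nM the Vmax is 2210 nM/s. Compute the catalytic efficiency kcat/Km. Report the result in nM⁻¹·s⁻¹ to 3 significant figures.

15900 nM⁻¹·s⁻¹

kcat = Vmax/[E]total = 2210/2.37 = 932 s⁻¹.
kcat/Km = 932/0.0586 = 15900 nM⁻¹·s⁻¹.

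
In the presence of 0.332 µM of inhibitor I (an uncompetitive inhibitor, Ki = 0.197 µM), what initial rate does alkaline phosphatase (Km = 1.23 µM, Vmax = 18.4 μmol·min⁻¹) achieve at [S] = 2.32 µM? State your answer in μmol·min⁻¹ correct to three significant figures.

With α = 1 + [I]/Ki = 1 + 0.332/0.197 = 2.685, the uncompetitive rate law is v = (Vmax/α)·[S] / (Km/α + [S]).
v = (18.4/2.685)×2.32 / (1.23/2.685 + 2.32) = 15.90/2.778 = 5.72 μmol·min⁻¹.

5.72 μmol·min⁻¹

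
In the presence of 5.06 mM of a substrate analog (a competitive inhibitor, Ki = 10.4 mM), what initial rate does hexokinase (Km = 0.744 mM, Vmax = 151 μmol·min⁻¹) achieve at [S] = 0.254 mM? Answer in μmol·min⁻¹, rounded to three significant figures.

α = 1 + [I]/Ki = 1 + 5.06/10.4 = 1.487.
For a competitive inhibitor, Vmax is unchanged and the apparent Km becomes α·Km: Km,app = 1.11 mM, Vmax,app = 151 μmol·min⁻¹.
v = Vmax,app·[S]/(Km,app + [S]) = 151 × 0.254/(1.11 + 0.254) = 28.2 μmol·min⁻¹.

28.2 μmol·min⁻¹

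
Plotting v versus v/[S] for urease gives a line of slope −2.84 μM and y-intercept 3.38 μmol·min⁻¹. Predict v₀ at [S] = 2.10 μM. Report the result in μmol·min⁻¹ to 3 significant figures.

1.44 μmol·min⁻¹

In the Eadie–Hofstee form v = Vmax − Km·(v/[S]), the slope is −Km and the intercept is Vmax, so Km = 2.84 μM and Vmax = 3.38 μmol·min⁻¹.
v = 3.38 × 2.10/(2.84 + 2.10) = 1.44 μmol·min⁻¹.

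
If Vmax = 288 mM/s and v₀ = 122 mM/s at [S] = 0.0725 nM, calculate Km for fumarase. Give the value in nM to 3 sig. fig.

From v = Vmax[S]/(Km+[S]), Km = [S](Vmax − v)/v.
Km = 0.0725 × (288 − 122) / 122 = 12.03/122 = 0.0986 nM.

0.0986 nM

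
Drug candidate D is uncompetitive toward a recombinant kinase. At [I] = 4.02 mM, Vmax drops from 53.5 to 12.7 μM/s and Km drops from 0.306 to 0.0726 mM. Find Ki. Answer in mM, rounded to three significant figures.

Uncompetitive: Vmax,app = Vmax/α (and Km,app = Km/α) with α = 1 + [I]/Ki.
α = Vmax/Vmax,app = 53.5/12.7 = 4.213.
Ki = [I]/(α − 1) = 4.02/3.213 = 1.25 mM.

1.25 mM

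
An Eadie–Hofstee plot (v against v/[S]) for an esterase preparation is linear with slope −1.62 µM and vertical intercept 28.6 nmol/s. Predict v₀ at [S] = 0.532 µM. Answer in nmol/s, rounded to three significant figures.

In the Eadie–Hofstee form v = Vmax − Km·(v/[S]), the slope is −Km and the intercept is Vmax, so Km = 1.62 µM and Vmax = 28.6 nmol/s.
v = 28.6 × 0.532/(1.62 + 0.532) = 7.07 nmol/s.

7.07 nmol/s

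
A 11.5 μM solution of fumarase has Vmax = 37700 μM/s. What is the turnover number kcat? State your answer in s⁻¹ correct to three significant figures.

3280 s⁻¹

kcat = Vmax/[E]total = 37700 μM/s / 11.5 μM = 3280 s⁻¹.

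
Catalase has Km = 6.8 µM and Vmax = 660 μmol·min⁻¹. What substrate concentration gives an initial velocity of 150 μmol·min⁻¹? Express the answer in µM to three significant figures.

The required fractional saturation is v/Vmax = 150/660 = 0.2273.
Then [S]/(Km+[S]) = 0.2273 ⇒ [S] = 6.8 × 0.2273/(1 − 0.2273) = 2.00 µM.

2.00 µM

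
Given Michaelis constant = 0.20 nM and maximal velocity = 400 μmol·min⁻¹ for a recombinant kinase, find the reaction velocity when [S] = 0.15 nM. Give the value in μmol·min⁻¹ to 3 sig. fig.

171 μmol·min⁻¹

[S]/(Km+[S]) = 0.15/0.3500 = 0.4286, the fractional saturation.
v = 0.4286 × Vmax = 0.4286 × 400 = 171 μmol·min⁻¹.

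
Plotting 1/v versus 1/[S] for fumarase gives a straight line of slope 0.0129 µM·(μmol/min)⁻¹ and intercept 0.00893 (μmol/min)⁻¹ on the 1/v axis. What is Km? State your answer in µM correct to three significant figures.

1.44 µM

y-intercept = 1/Vmax ⇒ Vmax = 112 μmol/min; slope = Km/Vmax ⇒ Km = slope × Vmax.
Km = 0.0129 × 112 = 1.44 µM.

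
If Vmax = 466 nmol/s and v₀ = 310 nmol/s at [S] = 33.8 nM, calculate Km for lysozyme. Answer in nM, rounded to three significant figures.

17.0 nM

v/Vmax = 310/466 = 0.6652 = [S]/(Km+[S]).
So Km + [S] = [S]/0.6652 = 50.81 nM, giving Km = 50.81 − 33.8 = 17.0 nM.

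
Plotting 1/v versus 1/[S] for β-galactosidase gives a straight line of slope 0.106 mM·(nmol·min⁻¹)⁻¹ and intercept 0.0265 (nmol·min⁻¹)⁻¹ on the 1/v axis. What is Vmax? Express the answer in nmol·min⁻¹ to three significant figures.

37.7 nmol·min⁻¹

The y-intercept of a Lineweaver–Burk plot equals 1/Vmax, so Vmax = 1/0.0265 = 37.7 nmol·min⁻¹.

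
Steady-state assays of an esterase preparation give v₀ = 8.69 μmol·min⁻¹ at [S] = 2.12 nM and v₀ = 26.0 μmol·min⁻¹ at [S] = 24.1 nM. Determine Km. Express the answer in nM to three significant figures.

5.73 nM

From v = Vmax[S]/(Km+[S]), each point gives Vmax = v(Km+[S])/[S].
Equating: 8.69(Km+2.12)/2.12 = 26.0(Km+24.1)/24.1.
4.099·Km + 8.69 = 1.079·Km + 26.0, so (4.099 − 1.079)·Km = 26.0 − 8.69.
Km = 17.31/3.020 = 5.73 nM; then Vmax = 8.69(5.73+2.12)/2.12 = 32.2 μmol·min⁻¹.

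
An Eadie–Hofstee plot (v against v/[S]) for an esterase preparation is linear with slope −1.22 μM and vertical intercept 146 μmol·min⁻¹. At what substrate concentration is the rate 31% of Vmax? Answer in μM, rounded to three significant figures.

The Eadie–Hofstee slope gives Km = 1.22 μM (slope = −Km).
v/Vmax = [S]/(Km+[S]) = 0.31 ⇒ [S] = Km·0.31/(1−0.31) = 1.22 × 0.4493 = 0.548 μM.

0.548 μM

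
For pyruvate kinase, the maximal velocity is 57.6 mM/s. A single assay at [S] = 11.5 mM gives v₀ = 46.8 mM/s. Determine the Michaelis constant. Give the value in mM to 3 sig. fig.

From v = Vmax[S]/(Km+[S]), Km = [S](Vmax − v)/v.
Km = 11.5 × (57.6 − 46.8) / 46.8 = 124.2/46.8 = 2.65 mM.

2.65 mM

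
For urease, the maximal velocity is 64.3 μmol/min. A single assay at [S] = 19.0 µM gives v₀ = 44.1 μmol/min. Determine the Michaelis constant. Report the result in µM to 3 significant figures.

From v = Vmax[S]/(Km+[S]), Km = [S](Vmax − v)/v.
Km = 19.0 × (64.3 − 44.1) / 44.1 = 383.8/44.1 = 8.70 µM.

8.70 µM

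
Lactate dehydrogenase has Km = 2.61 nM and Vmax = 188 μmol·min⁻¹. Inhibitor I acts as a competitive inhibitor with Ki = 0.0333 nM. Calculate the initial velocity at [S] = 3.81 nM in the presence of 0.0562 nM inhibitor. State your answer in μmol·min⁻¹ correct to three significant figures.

α = 1 + [I]/Ki = 1 + 0.0562/0.0333 = 2.688.
For a competitive inhibitor, Vmax is unchanged and the apparent Km becomes α·Km: Km,app = 7.01 nM, Vmax,app = 188 μmol·min⁻¹.
v = Vmax,app·[S]/(Km,app + [S]) = 188 × 3.81/(7.01 + 3.81) = 66.2 μmol·min⁻¹.

66.2 μmol·min⁻¹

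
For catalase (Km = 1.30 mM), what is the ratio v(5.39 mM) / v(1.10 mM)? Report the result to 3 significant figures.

Since Vmax cancels, v₂/v₁ = [S]₂(Km+[S]₁) / [S]₁(Km+[S]₂).
= 5.39×(1.30+1.10) / (1.10×(1.30+5.39)) = 12.94/7.359 = 1.76.

1.76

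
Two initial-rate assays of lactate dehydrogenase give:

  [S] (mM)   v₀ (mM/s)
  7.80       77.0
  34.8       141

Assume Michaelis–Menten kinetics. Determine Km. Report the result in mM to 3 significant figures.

11.0 mM

From v = Vmax[S]/(Km+[S]), each point gives Vmax = v(Km+[S])/[S].
Equating: 77.0(Km+7.80)/7.80 = 141(Km+34.8)/34.8.
9.872·Km + 77.0 = 4.052·Km + 141, so (9.872 − 4.052)·Km = 141 − 77.0.
Km = 64.00/5.820 = 11.0 mM; then Vmax = 77.0(11.0+7.80)/7.80 = 186 mM/s.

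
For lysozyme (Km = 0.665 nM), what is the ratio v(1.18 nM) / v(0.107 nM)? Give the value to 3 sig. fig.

4.61

Since Vmax cancels, v₂/v₁ = [S]₂(Km+[S]₁) / [S]₁(Km+[S]₂).
= 1.18×(0.665+0.107) / (0.107×(0.665+1.18)) = 0.9110/0.1974 = 4.61.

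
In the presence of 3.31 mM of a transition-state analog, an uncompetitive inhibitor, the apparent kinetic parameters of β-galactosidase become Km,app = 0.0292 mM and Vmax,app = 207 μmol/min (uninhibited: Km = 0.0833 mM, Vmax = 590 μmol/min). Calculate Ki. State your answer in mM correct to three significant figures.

Uncompetitive: Vmax,app = Vmax/α (and Km,app = Km/α) with α = 1 + [I]/Ki.
α = Vmax/Vmax,app = 590/207 = 2.850.
Since α = 1 + [I]/Ki, [I]/Ki = 2.850 − 1 = 1.850 and Ki = 3.31/1.850 = 1.79 mM.

1.79 mM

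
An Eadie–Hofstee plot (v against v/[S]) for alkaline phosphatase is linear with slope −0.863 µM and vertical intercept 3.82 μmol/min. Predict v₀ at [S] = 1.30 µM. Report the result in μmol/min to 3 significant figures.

2.30 μmol/min

In the Eadie–Hofstee form v = Vmax − Km·(v/[S]), the slope is −Km and the intercept is Vmax, so Km = 0.863 µM and Vmax = 3.82 μmol/min.
v = 3.82 × 1.30/(0.863 + 1.30) = 2.30 μmol/min.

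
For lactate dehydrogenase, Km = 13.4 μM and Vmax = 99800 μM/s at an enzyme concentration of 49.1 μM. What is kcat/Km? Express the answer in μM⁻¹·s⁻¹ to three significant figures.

152 μM⁻¹·s⁻¹

kcat = Vmax/[E]total = 99800/49.1 = 2030 s⁻¹.
kcat/Km = 2030/13.4 = 152 μM⁻¹·s⁻¹.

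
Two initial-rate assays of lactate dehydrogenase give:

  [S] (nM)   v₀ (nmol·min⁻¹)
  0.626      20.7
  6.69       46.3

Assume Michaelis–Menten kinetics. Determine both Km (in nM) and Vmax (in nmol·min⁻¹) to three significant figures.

Km = 0.979 nM; Vmax = 53.1 nmol·min⁻¹

From v = Vmax[S]/(Km+[S]), each point gives Vmax = v(Km+[S])/[S].
Equating: 20.7(Km+0.626)/0.626 = 46.3(Km+6.69)/6.69.
33.07·Km + 20.7 = 6.921·Km + 46.3, so (33.07 − 6.921)·Km = 46.3 − 20.7.
Km = 25.60/26.15 = 0.979 nM; then Vmax = 20.7(0.979+0.626)/0.626 = 53.1 nmol·min⁻¹.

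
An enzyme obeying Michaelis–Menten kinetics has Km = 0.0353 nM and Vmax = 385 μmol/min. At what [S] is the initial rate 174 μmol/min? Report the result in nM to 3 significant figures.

The required fractional saturation is v/Vmax = 174/385 = 0.4519.
Then [S]/(Km+[S]) = 0.4519 ⇒ [S] = 0.0353 × 0.4519/(1 − 0.4519) = 0.0291 nM.

0.0291 nM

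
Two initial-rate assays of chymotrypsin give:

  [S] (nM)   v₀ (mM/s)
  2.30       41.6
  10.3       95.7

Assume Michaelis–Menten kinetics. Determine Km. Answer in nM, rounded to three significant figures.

6.15 nM

In reciprocal form, 1/v = (Km/Vmax)·(1/[S]) + 1/Vmax. The two points give (1/[S], 1/v) = (0.4348, 0.02404) and (0.09709, 0.01045).
Slope = (0.02404 − 0.01045)/(0.4348 − 0.09709) = 0.04024; intercept = 0.02404 − 0.04024×0.4348 = 0.006542.
Vmax = 1/intercept = 153 mM/s; Km = slope × Vmax = 0.04024 × 153 = 6.15 nM.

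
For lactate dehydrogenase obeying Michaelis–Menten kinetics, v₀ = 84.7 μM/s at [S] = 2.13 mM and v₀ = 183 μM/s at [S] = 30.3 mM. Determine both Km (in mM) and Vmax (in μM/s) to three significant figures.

Km = 2.91 mM; Vmax = 201 μM/s

From v = Vmax[S]/(Km+[S]), each point gives Vmax = v(Km+[S])/[S].
Equating: 84.7(Km+2.13)/2.13 = 183(Km+30.3)/30.3.
39.77·Km + 84.7 = 6.040·Km + 183, so (39.77 − 6.040)·Km = 183 − 84.7.
Km = 98.30/33.73 = 2.91 mM; then Vmax = 84.7(2.91+2.13)/2.13 = 201 μM/s.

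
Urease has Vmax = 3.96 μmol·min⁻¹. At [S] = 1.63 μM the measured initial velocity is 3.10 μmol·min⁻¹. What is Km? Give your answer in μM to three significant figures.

From v = Vmax[S]/(Km+[S]), Km = [S](Vmax − v)/v.
Km = 1.63 × (3.96 − 3.10) / 3.10 = 1.402/3.10 = 0.452 μM.

0.452 μM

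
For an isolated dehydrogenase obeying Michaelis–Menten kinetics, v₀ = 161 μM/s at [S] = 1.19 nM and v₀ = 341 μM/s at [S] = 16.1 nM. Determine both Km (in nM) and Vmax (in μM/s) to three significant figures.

Km = 1.58 nM; Vmax = 374 μM/s

In reciprocal form, 1/v = (Km/Vmax)·(1/[S]) + 1/Vmax. The two points give (1/[S], 1/v) = (0.8403, 0.006211) and (0.06211, 0.002933).
Slope = (0.006211 − 0.002933)/(0.8403 − 0.06211) = 0.004213; intercept = 0.006211 − 0.004213×0.8403 = 0.002671.
Vmax = 1/intercept = 374 μM/s; Km = slope × Vmax = 0.004213 × 374 = 1.58 nM.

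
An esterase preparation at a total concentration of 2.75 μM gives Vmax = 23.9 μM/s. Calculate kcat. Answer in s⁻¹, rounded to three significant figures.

8.69 s⁻¹

kcat = Vmax/[E]total = 23.9 μM/s / 2.75 μM = 8.69 s⁻¹.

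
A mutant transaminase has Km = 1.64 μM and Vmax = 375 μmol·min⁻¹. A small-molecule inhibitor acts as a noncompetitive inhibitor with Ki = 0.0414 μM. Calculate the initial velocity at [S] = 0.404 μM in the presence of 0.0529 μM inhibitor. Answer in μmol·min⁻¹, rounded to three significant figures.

With α = 1 + [I]/Ki = 1 + 0.0529/0.0414 = 2.278, the noncompetitive rate law is v = (Vmax/α)·[S] / (Km + [S]).
v = (375/2.278)×0.404 / (1.64 + 0.404) = 66.51/2.044 = 32.5 μmol·min⁻¹.

32.5 μmol·min⁻¹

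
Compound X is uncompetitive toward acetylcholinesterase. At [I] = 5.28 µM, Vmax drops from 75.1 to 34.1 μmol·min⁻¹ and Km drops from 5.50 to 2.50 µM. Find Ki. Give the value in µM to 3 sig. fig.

Uncompetitive: Vmax,app = Vmax/α (and Km,app = Km/α) with α = 1 + [I]/Ki.
α = Vmax/Vmax,app = 75.1/34.1 = 2.202.
Ki = [I]/(α − 1) = 5.28/1.202 = 4.39 µM.

4.39 µM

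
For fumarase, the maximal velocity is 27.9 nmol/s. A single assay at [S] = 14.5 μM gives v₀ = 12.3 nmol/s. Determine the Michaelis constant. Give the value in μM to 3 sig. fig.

18.4 μM

v/Vmax = 12.3/27.9 = 0.4409 = [S]/(Km+[S]).
So Km + [S] = [S]/0.4409 = 32.89 μM, giving Km = 32.89 − 14.5 = 18.4 μM.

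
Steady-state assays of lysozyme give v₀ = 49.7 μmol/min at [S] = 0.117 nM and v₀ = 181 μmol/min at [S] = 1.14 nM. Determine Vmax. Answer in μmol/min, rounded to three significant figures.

From v = Vmax[S]/(Km+[S]), each point gives Vmax = v(Km+[S])/[S].
Equating: 49.7(Km+0.117)/0.117 = 181(Km+1.14)/1.14.
424.8·Km + 49.7 = 158.8·Km + 181, so (424.8 − 158.8)·Km = 181 − 49.7.
Km = 131.3/266.0 = 0.494 nM; then Vmax = 49.7(0.494+0.117)/0.117 = 259 μmol/min.

259 μmol/min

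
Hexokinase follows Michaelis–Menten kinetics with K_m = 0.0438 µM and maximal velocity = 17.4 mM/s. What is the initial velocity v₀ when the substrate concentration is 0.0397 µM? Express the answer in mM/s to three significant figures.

v = Vmax·[S]/(Km + [S]) = 17.4 × 0.0397 / (0.0438 + 0.0397)
  = 0.6908 / 0.08350 = 8.27 mM/s.

8.27 mM/s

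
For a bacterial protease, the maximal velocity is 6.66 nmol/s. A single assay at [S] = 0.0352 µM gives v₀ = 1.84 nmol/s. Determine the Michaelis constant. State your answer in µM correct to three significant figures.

v/Vmax = 1.84/6.66 = 0.2763 = [S]/(Km+[S]).
So Km + [S] = [S]/0.2763 = 0.1274 µM, giving Km = 0.1274 − 0.0352 = 0.0922 µM.

0.0922 µM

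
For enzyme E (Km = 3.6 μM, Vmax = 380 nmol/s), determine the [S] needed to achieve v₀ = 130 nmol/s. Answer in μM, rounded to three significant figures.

Rearranging v = Vmax[S]/(Km+[S]) gives [S] = Km·v/(Vmax − v).
[S] = 3.6 × 130 / (380 − 130) = 468.0/250.0 = 1.87 μM.

1.87 μM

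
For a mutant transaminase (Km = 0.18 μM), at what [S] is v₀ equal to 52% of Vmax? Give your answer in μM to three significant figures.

0.195 μM

v/Vmax = [S]/(Km+[S]) = 0.52, so [S] = Km·0.52/(1 − 0.52) = 0.18 × 1.083.
[S] = 0.195 μM.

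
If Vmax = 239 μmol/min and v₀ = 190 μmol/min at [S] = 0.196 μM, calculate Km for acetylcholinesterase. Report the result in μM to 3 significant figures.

From v = Vmax[S]/(Km+[S]), Km = [S](Vmax − v)/v.
Km = 0.196 × (239 − 190) / 190 = 9.604/190 = 0.0505 μM.

0.0505 μM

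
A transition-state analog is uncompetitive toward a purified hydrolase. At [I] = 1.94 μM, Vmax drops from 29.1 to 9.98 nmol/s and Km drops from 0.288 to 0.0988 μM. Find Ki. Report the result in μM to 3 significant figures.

1.01 μM

Uncompetitive: Vmax,app = Vmax/α (and Km,app = Km/α) with α = 1 + [I]/Ki.
α = Vmax/Vmax,app = 29.1/9.98 = 2.916.
Since α = 1 + [I]/Ki, [I]/Ki = 2.916 − 1 = 1.916 and Ki = 1.94/1.916 = 1.01 μM.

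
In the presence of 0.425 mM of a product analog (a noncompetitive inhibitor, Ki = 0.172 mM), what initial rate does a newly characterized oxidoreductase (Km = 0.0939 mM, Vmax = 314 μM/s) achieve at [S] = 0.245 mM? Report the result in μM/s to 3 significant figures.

With α = 1 + [I]/Ki = 1 + 0.425/0.172 = 3.471, the noncompetitive rate law is v = (Vmax/α)·[S] / (Km + [S]).
v = (314/3.471)×0.245 / (0.0939 + 0.245) = 22.16/0.3389 = 65.4 μM/s.

65.4 μM/s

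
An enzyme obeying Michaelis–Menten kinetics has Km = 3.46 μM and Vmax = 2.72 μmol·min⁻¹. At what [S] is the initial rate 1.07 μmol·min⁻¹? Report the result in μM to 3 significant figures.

2.24 μM

The required fractional saturation is v/Vmax = 1.07/2.72 = 0.3934.
Then [S]/(Km+[S]) = 0.3934 ⇒ [S] = 3.46 × 0.3934/(1 − 0.3934) = 2.24 μM.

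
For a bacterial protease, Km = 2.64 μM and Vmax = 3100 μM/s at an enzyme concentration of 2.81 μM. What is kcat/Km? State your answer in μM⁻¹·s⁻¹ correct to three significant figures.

418 μM⁻¹·s⁻¹

kcat = Vmax/[E]total = 3100/2.81 = 1100 s⁻¹.
kcat/Km = 1100/2.64 = 418 μM⁻¹·s⁻¹.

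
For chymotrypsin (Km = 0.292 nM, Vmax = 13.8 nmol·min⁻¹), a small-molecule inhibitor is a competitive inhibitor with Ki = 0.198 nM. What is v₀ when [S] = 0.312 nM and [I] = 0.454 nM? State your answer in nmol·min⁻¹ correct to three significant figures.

With α = 1 + [I]/Ki = 1 + 0.454/0.198 = 3.293, the competitive rate law is v = Vmax[S] / (αKm + [S]).
v = 13.8×0.312 / (3.293×0.292 + 0.312) = 4.306/1.274 = 3.38 nmol·min⁻¹.

3.38 nmol·min⁻¹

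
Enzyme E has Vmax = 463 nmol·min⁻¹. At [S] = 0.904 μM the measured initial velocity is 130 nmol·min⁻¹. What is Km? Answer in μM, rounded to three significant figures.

v/Vmax = 130/463 = 0.2808 = [S]/(Km+[S]).
So Km + [S] = [S]/0.2808 = 3.220 μM, giving Km = 3.220 − 0.904 = 2.32 μM.

2.32 μM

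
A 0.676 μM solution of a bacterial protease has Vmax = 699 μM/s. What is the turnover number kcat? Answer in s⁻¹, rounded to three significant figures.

kcat = Vmax/[E]total = 699 μM/s / 0.676 μM = 1030 s⁻¹.

1030 s⁻¹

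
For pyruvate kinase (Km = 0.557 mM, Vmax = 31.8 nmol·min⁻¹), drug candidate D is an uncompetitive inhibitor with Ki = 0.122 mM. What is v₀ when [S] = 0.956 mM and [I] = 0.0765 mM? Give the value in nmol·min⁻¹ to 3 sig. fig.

14.4 nmol·min⁻¹

With α = 1 + [I]/Ki = 1 + 0.0765/0.122 = 1.627, the uncompetitive rate law is v = (Vmax/α)·[S] / (Km/α + [S]).
v = (31.8/1.627)×0.956 / (0.557/1.627 + 0.956) = 18.68/1.298 = 14.4 nmol·min⁻¹.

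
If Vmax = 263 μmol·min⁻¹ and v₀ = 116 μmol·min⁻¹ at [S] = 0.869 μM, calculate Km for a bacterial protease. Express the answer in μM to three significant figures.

1.10 μM

From v = Vmax[S]/(Km+[S]), Km = [S](Vmax − v)/v.
Km = 0.869 × (263 − 116) / 116 = 127.7/116 = 1.10 μM.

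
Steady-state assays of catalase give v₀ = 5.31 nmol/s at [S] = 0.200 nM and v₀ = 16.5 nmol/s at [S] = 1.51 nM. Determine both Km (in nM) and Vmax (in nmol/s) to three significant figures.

Km = 0.716 nM; Vmax = 24.3 nmol/s

In reciprocal form, 1/v = (Km/Vmax)·(1/[S]) + 1/Vmax. The two points give (1/[S], 1/v) = (5.000, 0.1883) and (0.6623, 0.06061).
Slope = (0.1883 − 0.06061)/(5.000 − 0.6623) = 0.02944; intercept = 0.1883 − 0.02944×5.000 = 0.04111.
Vmax = 1/intercept = 24.3 nmol/s; Km = slope × Vmax = 0.02944 × 24.3 = 0.716 nM.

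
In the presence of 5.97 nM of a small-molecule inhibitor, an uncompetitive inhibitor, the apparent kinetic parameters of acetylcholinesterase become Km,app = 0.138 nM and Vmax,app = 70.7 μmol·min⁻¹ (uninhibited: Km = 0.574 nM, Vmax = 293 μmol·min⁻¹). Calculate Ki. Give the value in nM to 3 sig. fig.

Uncompetitive: Vmax,app = Vmax/α (and Km,app = Km/α) with α = 1 + [I]/Ki.
α = Vmax/Vmax,app = 293/70.7 = 4.144.
Since α = 1 + [I]/Ki, [I]/Ki = 4.144 − 1 = 3.144 and Ki = 5.97/3.144 = 1.90 nM.

1.90 nM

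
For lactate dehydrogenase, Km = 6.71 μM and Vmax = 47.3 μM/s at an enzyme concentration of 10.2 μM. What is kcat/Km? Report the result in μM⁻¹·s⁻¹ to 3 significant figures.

kcat = Vmax/[E]total = 47.3/10.2 = 4.64 s⁻¹.
kcat/Km = 4.64/6.71 = 0.691 μM⁻¹·s⁻¹.

0.691 μM⁻¹·s⁻¹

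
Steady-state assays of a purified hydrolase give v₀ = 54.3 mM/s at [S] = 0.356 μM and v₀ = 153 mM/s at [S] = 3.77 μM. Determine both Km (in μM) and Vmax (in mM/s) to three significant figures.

Km = 0.882 μM; Vmax = 189 mM/s

From v = Vmax[S]/(Km+[S]), each point gives Vmax = v(Km+[S])/[S].
Equating: 54.3(Km+0.356)/0.356 = 153(Km+3.77)/3.77.
152.5·Km + 54.3 = 40.58·Km + 153, so (152.5 − 40.58)·Km = 153 − 54.3.
Km = 98.70/111.9 = 0.882 μM; then Vmax = 54.3(0.882+0.356)/0.356 = 189 mM/s.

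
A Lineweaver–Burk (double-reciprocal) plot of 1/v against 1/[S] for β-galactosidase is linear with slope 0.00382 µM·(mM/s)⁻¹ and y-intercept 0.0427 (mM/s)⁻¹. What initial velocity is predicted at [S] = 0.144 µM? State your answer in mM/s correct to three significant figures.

14.4 mM/s

The y-intercept is 1/Vmax, so Vmax = 1/0.0427 = 23.4 mM/s.
The slope is Km/Vmax, so Km = 0.00382 × 23.4 = 0.0895 µM.
Then v = 23.4 × 0.144/(0.0895 + 0.144) = 14.4 mM/s.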